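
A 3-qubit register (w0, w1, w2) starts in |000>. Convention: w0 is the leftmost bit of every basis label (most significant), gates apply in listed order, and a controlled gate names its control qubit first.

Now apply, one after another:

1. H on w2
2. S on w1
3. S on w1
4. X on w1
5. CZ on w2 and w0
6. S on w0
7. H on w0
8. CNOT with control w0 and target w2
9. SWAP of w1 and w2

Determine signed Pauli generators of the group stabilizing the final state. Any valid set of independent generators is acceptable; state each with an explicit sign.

One valid set of independent stabilizer generators is +XII, +IXI, -IIZ (any independent generating set of the same group is equally correct).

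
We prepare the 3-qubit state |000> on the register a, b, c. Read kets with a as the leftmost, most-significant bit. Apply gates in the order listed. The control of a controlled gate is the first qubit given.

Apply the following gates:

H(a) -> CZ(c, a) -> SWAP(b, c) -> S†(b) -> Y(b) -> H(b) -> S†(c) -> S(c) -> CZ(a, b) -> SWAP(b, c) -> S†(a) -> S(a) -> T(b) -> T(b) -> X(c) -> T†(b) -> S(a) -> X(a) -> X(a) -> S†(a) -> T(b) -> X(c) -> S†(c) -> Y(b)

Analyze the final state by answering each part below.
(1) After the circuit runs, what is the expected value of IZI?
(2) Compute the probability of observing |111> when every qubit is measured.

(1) The expectation value of IZI is -1.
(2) The probability of measuring |111> is 1/4.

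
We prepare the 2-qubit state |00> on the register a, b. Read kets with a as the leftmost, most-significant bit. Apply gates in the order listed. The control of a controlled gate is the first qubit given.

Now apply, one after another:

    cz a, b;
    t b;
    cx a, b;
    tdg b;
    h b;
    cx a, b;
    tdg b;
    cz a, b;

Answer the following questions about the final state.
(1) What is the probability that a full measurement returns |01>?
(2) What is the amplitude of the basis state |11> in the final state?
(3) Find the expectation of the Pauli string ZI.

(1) A full measurement returns |01> with probability 1/2.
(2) The final state's coefficient on |11> equals 0.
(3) The observable ZI averages to 1.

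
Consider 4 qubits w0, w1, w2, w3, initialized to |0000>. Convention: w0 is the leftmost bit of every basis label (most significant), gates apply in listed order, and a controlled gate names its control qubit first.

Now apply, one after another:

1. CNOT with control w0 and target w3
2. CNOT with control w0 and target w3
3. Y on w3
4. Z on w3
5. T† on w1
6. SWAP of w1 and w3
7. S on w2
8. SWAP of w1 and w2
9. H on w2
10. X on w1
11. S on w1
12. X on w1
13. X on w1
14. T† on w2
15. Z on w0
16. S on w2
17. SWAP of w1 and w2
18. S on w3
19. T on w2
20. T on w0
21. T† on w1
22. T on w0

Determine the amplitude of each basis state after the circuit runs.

After the circuit, the state carries amplitude sqrt(2)*exp(I*pi/4)/2 on |0010>, -sqrt(2)*exp(I*pi/4)/2 on |0110>, and 0 on every other basis state.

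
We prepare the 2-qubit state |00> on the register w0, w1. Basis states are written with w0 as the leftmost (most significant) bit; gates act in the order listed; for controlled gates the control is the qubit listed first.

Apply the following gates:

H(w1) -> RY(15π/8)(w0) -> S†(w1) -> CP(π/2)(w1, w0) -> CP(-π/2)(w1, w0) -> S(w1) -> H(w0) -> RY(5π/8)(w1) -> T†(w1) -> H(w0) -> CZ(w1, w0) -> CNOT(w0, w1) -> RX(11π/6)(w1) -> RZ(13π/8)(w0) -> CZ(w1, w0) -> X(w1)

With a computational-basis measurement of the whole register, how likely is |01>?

A full measurement returns |01> with probability -sqrt(3)*sin(5*pi/16)*cos(pi/16)**2*cos(5*pi/16)/2 + cos(pi/16)**2*cos(5*pi/16)**2/2 + sin(5*pi/16)**2*cos(pi/16)**2/2 - I*exp(-I*pi/4)*sin(5*pi/16)**2*cos(pi/16)**2/8 - I*exp(I*pi/4)*cos(pi/16)**2*cos(5*pi/16)**2/8 + I*exp(-I*pi/4)*cos(pi/16)**2*cos(5*pi/16)**2/8 + I*exp(I*pi/4)*sin(5*pi/16)**2*cos(pi/16)**2/8. Key observation: gates 3-6 undo each other exactly, leaving only the rest of the circuit to track.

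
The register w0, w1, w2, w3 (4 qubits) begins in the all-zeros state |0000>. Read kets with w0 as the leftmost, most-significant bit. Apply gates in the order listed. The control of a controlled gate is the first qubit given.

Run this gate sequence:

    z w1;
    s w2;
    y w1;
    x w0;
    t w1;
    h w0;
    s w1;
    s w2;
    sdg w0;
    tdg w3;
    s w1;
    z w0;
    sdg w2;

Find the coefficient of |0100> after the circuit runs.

|0100> carries amplitude -sqrt(2)*exp(3*I*pi/4)/2 in the final state.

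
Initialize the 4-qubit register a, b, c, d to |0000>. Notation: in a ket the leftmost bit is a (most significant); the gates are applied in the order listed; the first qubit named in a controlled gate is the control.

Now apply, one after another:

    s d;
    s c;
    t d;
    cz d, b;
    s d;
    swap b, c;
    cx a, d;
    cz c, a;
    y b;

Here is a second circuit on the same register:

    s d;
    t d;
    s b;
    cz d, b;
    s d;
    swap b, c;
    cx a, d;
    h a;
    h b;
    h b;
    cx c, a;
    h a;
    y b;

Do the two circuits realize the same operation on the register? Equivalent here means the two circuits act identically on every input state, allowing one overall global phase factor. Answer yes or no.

No: there is an input state on which the two circuits produce genuinely different outputs (not merely differing by a phase).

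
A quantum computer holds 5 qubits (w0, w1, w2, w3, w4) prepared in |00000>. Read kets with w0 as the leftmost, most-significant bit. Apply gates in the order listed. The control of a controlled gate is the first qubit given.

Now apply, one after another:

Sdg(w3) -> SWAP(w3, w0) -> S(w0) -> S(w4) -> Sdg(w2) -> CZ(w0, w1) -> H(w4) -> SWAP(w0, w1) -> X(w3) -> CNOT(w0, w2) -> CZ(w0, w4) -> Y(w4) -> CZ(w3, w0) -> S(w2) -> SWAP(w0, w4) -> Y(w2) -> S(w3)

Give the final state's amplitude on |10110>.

|10110> carries amplitude -sqrt(2)*I/2 in the final state.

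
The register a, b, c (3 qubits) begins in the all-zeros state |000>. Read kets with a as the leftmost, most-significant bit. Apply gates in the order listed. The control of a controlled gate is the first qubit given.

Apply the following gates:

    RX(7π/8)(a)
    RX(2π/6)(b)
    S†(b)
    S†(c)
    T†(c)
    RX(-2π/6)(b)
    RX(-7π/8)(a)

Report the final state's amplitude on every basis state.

The resulting statevector has amplitude 3/4 - I/4 on |000>, sqrt(3)*(-1 + I)/4 on |010>, and 0 on every other basis state.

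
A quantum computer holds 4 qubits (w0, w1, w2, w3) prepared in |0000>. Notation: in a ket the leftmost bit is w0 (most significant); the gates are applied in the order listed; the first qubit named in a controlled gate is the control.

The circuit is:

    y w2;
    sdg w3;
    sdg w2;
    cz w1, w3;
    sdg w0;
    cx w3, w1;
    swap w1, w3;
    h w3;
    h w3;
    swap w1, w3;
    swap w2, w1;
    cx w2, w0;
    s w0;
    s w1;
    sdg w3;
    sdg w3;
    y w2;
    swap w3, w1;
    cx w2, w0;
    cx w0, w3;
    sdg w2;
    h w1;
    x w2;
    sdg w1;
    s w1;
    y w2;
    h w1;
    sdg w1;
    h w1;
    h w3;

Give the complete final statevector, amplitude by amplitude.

The final amplitudes are -1/2 on |1010>, -1/2 on |1011>, -1/2 on |1110>, -1/2 on |1111>, and 0 on every other basis state. Key observation: the block from step 7 through step 10 cancels to the identity and can be dropped.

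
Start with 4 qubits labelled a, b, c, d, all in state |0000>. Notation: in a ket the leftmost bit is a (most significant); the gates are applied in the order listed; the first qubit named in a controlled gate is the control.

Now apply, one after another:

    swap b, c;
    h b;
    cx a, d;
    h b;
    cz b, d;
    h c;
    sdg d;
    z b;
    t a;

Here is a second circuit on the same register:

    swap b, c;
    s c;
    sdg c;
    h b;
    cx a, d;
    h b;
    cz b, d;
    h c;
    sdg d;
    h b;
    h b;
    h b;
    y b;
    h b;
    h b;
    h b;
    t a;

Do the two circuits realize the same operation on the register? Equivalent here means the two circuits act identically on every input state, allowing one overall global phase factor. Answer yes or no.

No: there is an input state on which the two circuits produce genuinely different outputs (not merely differing by a phase).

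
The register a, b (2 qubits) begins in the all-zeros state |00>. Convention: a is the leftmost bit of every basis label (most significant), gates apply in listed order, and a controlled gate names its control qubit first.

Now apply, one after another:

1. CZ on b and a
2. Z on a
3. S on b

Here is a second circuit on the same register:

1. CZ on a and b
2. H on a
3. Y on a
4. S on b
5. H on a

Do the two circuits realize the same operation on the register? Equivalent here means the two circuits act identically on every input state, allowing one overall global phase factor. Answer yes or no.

No, they are not equivalent — no single phase factor reconciles the two unitaries.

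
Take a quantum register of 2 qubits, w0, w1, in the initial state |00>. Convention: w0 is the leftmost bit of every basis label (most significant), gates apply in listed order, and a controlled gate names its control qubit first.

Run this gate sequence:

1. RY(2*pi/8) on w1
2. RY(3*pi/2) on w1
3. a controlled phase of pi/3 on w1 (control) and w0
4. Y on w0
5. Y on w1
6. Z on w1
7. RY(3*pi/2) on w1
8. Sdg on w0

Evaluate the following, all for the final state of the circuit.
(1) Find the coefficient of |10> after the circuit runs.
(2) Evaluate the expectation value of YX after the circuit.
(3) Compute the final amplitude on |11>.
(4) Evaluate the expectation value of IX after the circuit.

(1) |10> carries amplitude -I*sqrt(2 - sqrt(2))/2 in the final state.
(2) The expectation value of YX is 0.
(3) |11> carries amplitude -I*sqrt(sqrt(2) + 2)/2 in the final state.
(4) In the final state, IX has expectation sqrt(2)/2.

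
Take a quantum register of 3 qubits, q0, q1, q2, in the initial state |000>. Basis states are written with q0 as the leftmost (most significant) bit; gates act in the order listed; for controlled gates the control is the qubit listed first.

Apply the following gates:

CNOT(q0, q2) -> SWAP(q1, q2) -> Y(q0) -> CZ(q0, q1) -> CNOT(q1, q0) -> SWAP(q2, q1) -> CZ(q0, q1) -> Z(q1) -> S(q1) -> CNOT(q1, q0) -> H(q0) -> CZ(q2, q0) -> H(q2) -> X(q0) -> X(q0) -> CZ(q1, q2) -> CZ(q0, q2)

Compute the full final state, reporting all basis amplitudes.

The final amplitudes are I/2 on |000>, I/2 on |001>, 0 on |010>, 0 on |011>, -I/2 on |100>, I/2 on |101>, 0 on |110>, 0 on |111>.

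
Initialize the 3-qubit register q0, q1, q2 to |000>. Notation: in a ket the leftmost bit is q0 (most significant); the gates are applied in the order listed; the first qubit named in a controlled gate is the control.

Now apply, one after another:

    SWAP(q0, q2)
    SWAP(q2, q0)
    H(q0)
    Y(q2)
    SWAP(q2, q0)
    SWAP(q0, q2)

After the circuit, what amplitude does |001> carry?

|001> carries amplitude sqrt(2)*I/2 in the final state.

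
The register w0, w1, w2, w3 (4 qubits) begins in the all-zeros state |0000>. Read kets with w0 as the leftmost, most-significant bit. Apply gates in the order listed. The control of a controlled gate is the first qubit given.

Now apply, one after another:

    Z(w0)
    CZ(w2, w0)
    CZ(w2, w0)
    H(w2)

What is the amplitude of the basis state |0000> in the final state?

The amplitude on |0000> is sqrt(2)/2. Key observation: the block from step 2 through step 3 cancels to the identity and can be dropped.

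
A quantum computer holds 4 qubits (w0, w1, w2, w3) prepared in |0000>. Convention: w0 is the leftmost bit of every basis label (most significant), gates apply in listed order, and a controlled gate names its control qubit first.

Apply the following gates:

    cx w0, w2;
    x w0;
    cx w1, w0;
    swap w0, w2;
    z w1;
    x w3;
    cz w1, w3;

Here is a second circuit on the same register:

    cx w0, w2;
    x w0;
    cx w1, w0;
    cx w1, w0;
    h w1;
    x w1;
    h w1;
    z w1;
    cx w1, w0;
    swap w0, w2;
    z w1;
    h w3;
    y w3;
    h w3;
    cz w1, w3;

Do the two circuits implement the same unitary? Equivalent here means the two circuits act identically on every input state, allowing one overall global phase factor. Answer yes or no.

No — the two circuits implement different unitaries, even allowing a global phase.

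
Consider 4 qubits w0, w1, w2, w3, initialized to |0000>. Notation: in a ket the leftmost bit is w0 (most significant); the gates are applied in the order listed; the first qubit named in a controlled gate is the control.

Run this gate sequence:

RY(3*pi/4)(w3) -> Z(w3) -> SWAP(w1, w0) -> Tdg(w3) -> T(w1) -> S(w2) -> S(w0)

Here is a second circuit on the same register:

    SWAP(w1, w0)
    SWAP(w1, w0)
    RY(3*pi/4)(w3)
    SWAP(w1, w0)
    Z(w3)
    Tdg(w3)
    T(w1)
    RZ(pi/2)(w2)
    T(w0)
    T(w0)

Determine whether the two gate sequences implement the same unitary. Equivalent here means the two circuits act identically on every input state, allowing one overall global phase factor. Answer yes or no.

Yes: on every input state the two circuits agree up to one overall phase factor.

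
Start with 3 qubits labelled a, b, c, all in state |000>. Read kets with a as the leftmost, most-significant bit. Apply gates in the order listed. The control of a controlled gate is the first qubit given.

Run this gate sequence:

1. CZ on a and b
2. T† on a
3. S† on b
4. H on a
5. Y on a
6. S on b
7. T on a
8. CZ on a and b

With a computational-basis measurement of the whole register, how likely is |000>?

Outcome |000> occurs with probability 1/2.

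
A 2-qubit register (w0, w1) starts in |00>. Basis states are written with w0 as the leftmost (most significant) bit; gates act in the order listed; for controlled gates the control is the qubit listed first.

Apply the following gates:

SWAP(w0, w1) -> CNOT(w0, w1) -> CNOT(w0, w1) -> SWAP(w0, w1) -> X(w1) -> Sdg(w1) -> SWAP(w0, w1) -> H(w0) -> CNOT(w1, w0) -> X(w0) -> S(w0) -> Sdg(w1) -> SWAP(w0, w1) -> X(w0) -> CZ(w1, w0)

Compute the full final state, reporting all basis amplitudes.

After the circuit, the state carries amplitude 0 on |00>, 0 on |01>, sqrt(2)*I/2 on |10>, -sqrt(2)/2 on |11>.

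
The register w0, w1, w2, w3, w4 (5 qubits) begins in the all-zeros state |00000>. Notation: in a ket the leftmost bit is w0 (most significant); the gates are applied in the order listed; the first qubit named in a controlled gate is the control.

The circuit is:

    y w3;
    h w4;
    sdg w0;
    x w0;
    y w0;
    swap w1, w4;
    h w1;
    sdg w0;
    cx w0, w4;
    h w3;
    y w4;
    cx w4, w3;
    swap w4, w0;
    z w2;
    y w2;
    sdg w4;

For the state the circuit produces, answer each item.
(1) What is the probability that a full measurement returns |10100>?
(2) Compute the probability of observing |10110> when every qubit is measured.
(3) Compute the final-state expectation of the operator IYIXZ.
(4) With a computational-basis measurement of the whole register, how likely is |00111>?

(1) Outcome |10100> occurs with probability 1/2.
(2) Outcome |10110> occurs with probability 1/2.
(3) The expectation value of IYIXZ is 0.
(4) Outcome |00111> occurs with probability 0.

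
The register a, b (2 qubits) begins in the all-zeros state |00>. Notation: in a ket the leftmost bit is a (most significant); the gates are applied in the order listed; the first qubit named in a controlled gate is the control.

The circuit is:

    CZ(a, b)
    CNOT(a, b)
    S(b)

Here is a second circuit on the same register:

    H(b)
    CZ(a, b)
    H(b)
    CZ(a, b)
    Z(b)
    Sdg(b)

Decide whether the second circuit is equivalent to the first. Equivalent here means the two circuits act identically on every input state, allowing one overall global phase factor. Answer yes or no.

No — the two circuits implement different unitaries, even allowing a global phase.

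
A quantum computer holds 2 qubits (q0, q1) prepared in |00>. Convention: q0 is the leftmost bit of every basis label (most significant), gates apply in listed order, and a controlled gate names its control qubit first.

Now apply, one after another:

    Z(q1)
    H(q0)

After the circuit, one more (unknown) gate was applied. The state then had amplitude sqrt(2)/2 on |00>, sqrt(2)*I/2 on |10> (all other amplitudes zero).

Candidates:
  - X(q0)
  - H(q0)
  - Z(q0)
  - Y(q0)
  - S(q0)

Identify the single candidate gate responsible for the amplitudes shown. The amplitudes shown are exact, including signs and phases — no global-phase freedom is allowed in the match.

The applied gate was S(q0).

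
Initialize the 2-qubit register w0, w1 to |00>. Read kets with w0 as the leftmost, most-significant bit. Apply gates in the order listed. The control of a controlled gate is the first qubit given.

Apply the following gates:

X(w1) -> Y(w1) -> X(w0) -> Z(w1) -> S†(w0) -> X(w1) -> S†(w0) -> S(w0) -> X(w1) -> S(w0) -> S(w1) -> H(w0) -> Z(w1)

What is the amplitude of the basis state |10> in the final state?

|10> carries amplitude sqrt(2)*I/2 in the final state. Key observation: gates 5-10 undo each other exactly, leaving only the rest of the circuit to track.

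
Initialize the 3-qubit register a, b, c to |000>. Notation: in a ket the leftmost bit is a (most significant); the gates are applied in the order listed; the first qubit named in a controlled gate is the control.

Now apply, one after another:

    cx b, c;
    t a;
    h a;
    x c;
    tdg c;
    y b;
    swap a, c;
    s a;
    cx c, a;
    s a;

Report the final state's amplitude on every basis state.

The final amplitudes are sqrt(2)*exp(3*I*pi/4)/2 on |011>, -sqrt(2)*exp(I*pi/4)/2 on |110>, and 0 on every other basis state.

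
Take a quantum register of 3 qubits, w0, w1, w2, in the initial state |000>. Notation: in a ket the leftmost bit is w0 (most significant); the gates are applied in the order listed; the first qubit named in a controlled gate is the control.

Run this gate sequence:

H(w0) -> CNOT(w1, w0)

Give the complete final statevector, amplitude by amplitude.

The final amplitudes are sqrt(2)/2 on |000>, sqrt(2)/2 on |100>, and 0 on every other basis state.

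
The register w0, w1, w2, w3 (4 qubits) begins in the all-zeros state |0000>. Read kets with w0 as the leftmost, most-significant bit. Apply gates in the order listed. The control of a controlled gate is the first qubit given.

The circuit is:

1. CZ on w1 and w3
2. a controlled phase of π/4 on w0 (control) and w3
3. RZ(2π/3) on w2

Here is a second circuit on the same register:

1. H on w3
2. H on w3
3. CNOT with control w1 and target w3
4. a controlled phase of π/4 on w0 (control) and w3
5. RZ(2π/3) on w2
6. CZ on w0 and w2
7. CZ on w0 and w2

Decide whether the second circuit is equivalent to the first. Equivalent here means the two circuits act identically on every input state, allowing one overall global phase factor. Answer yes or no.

No, they are not equivalent — no single phase factor reconciles the two unitaries.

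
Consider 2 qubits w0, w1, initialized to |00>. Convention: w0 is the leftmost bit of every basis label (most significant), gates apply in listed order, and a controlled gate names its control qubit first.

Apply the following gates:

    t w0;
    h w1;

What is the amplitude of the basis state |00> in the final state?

|00> carries amplitude sqrt(2)/2 in the final state.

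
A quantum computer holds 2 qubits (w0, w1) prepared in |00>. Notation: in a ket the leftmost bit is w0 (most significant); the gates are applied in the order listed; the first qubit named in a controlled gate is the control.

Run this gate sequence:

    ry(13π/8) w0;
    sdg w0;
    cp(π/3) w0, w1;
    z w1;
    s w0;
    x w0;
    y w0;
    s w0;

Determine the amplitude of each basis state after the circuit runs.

The final amplitudes are I*cos(3*pi/16) on |00>, 0 on |01>, -sin(3*pi/16) on |10>, 0 on |11>.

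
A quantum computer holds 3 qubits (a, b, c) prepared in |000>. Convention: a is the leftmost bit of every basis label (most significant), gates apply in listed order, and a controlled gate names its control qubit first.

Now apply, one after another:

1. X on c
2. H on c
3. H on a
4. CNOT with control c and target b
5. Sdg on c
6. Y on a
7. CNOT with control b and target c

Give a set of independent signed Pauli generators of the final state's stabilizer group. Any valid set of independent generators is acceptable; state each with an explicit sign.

The final state is stabilized by the group generated by -XII, +IYI, +IIZ; other independent generating sets are equally valid.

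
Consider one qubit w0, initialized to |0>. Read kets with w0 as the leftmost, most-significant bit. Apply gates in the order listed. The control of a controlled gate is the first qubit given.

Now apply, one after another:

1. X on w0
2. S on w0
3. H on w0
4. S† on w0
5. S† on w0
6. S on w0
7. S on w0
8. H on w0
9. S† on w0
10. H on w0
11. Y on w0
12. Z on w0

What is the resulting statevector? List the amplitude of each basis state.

The final amplitudes are sqrt(2)*I/2 on |0>, -sqrt(2)*I/2 on |1>. Key observation: steps 2-9 multiply out to the identity, so the circuit reduces to the remaining gates.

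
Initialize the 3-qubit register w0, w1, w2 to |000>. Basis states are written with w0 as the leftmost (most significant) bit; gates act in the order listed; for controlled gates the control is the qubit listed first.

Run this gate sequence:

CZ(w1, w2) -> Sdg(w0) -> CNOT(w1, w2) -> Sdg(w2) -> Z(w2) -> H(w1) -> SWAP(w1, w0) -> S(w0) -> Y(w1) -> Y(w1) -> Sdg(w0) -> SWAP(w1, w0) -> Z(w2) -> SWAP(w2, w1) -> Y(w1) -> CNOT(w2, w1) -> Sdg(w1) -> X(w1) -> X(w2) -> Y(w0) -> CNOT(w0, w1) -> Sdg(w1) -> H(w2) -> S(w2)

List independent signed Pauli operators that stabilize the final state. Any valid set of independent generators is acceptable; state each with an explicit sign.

One valid set of independent stabilizer generators is -IXZ, +IZY, -ZII (any independent generating set of the same group is equally correct).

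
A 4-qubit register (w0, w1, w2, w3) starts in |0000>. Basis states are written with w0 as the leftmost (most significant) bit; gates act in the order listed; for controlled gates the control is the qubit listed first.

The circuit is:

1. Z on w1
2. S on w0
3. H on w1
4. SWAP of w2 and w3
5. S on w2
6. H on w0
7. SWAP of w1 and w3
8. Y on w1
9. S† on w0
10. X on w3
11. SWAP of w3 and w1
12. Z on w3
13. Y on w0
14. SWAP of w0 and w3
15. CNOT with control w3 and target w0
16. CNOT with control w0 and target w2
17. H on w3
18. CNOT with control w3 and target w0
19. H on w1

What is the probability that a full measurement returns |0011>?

A full measurement returns |0011> with probability 1/4.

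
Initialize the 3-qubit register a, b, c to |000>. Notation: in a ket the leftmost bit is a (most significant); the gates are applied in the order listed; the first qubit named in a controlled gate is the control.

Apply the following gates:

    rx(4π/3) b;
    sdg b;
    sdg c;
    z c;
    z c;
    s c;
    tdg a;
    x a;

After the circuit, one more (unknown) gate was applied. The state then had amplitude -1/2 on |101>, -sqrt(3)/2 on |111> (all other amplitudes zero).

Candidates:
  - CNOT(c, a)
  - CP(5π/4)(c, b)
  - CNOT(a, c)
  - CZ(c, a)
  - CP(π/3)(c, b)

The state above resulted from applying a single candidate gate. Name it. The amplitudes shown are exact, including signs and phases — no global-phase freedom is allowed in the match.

It was CNOT(a, c) that produced the state shown. Key observation: steps 3-6 multiply out to the identity, so the circuit reduces to the remaining gates.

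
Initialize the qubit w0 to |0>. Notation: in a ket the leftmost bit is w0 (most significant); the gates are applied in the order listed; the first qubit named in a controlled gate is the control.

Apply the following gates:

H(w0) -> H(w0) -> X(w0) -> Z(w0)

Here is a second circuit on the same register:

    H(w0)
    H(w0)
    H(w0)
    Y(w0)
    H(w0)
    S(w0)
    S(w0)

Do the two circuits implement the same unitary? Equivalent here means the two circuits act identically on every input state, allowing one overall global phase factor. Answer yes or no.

No: there is an input state on which the two circuits produce genuinely different outputs (not merely differing by a phase).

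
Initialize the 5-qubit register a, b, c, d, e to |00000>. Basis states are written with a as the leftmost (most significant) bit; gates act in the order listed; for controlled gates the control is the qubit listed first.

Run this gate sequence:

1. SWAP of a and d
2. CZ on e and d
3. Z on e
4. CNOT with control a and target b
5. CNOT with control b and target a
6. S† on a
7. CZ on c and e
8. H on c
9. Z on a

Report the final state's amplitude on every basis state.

The final amplitudes are sqrt(2)/2 on |00000>, sqrt(2)/2 on |00100>, and 0 on every other basis state.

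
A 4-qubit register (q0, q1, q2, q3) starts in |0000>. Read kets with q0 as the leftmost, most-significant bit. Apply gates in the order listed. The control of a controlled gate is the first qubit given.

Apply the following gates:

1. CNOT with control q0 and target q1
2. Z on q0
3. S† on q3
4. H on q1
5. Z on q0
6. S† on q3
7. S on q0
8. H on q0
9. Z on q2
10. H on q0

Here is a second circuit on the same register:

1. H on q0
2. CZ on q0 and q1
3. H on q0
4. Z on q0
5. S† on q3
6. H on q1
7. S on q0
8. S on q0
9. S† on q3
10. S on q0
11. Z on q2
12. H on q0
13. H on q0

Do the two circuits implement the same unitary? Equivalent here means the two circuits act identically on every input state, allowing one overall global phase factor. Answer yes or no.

No, they are not equivalent — no single phase factor reconciles the two unitaries.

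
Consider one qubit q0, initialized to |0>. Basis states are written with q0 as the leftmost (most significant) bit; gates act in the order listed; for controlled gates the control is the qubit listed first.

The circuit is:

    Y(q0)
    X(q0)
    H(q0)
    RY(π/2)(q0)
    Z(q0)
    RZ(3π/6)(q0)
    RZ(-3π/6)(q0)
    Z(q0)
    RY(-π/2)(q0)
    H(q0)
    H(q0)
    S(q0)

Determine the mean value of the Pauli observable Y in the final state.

The observable Y averages to 1. Key observation: steps 3-10 multiply out to the identity, so the circuit reduces to the remaining gates.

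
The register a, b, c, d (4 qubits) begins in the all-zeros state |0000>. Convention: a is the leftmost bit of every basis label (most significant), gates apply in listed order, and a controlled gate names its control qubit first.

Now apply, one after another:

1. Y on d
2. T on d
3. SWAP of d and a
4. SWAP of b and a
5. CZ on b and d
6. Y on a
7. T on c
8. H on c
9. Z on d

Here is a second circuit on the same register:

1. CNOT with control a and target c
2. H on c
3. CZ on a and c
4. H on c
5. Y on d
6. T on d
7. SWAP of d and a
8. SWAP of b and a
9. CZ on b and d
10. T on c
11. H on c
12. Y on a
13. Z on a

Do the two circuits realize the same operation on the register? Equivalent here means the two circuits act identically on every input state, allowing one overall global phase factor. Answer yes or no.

No — the two circuits implement different unitaries, even allowing a global phase.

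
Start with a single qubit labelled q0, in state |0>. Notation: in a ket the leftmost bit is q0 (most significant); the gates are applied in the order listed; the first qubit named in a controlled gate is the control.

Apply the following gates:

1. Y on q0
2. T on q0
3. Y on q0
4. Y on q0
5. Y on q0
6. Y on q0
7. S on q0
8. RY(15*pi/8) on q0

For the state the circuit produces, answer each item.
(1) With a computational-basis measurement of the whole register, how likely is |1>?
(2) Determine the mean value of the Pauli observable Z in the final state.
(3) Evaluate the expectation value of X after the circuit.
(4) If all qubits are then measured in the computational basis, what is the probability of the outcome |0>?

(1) Outcome |1> occurs with probability cos(pi/16)**2. Key observation: gates 3-6 undo each other exactly, leaving only the rest of the circuit to track.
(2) The expectation value of Z is -sqrt(sqrt(2) + 2)/2.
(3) The expectation value of X is sqrt(2 - sqrt(2))/2.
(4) A full measurement returns |0> with probability sin(pi/16)**2.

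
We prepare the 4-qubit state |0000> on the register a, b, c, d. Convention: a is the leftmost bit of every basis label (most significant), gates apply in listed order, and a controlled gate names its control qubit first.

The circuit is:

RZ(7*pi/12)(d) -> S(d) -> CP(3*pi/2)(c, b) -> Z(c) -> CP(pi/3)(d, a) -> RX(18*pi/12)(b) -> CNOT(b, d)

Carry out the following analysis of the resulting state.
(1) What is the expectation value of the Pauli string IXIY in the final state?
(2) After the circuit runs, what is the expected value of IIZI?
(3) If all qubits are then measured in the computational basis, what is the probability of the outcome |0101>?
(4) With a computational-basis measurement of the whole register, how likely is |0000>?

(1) The expectation value of IXIY is 1.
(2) The observable IIZI averages to 1.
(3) Outcome |0101> occurs with probability 1/2.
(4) Outcome |0000> occurs with probability 1/2.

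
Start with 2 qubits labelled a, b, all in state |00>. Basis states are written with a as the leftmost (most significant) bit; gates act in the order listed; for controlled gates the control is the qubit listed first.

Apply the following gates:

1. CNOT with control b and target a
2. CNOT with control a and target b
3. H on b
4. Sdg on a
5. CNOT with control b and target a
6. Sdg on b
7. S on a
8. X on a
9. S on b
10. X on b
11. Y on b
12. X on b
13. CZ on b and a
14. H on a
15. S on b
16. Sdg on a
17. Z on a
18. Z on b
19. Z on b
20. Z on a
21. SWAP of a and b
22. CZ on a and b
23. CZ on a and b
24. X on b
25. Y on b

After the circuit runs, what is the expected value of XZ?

The observable XZ averages to 1. Key observation: gates 17-20 undo each other exactly, leaving only the rest of the circuit to track.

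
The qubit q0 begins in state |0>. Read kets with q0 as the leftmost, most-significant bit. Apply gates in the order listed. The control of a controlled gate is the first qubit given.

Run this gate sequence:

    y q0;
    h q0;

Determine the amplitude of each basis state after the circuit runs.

The resulting statevector has amplitude sqrt(2)*I/2 on |0>, -sqrt(2)*I/2 on |1>.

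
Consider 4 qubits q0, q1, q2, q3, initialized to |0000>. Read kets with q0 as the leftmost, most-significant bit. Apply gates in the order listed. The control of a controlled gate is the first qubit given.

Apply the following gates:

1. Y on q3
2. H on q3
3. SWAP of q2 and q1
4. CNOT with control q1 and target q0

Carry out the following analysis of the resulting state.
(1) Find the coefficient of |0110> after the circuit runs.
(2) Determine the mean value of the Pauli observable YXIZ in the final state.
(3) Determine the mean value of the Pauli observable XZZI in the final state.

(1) The final state's coefficient on |0110> equals 0.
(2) In the final state, YXIZ has expectation 0.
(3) In the final state, XZZI has expectation 0.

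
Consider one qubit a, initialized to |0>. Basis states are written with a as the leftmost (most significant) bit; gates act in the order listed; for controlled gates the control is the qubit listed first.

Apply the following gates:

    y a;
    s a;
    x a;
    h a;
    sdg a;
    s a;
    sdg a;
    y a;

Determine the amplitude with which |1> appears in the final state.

The amplitude on |1> is -sqrt(2)*I/2.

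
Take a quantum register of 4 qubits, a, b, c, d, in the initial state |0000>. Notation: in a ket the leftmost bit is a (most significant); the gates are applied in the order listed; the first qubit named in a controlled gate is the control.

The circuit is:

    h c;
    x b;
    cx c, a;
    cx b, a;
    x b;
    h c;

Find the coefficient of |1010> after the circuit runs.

The final state's coefficient on |1010> equals 1/2.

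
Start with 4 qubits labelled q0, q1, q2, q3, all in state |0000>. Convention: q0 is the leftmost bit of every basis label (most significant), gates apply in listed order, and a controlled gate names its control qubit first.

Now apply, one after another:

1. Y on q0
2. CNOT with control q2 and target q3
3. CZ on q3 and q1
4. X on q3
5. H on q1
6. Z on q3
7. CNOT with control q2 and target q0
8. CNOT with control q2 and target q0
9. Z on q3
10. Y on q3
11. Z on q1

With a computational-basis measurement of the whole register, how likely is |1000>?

Outcome |1000> occurs with probability 1/2. Key observation: the block from step 6 through step 9 cancels to the identity and can be dropped.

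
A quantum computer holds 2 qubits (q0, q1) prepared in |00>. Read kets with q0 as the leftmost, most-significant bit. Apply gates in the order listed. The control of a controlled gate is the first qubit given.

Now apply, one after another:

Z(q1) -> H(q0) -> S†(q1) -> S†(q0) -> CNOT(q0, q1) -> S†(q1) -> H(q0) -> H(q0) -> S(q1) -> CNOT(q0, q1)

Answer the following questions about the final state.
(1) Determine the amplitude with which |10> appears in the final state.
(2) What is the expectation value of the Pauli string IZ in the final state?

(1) |10> carries amplitude -sqrt(2)*I/2 in the final state. Key observation: the block from step 5 through step 10 cancels to the identity and can be dropped.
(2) The observable IZ averages to 1.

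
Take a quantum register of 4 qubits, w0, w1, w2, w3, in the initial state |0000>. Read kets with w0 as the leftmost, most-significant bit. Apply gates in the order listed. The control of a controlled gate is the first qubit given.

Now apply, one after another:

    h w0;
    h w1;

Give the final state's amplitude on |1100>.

The final state's coefficient on |1100> equals 1/2.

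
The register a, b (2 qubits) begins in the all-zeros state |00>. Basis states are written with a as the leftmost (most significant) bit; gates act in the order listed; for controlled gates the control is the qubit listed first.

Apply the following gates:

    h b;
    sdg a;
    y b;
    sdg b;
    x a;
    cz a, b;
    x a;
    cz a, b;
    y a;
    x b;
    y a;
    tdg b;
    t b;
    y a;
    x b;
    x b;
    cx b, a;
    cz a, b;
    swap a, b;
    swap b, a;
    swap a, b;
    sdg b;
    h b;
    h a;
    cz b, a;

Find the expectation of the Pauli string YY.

In the final state, YY has expectation -1. Key observation: steps 10-15 multiply out to the identity, so the circuit reduces to the remaining gates.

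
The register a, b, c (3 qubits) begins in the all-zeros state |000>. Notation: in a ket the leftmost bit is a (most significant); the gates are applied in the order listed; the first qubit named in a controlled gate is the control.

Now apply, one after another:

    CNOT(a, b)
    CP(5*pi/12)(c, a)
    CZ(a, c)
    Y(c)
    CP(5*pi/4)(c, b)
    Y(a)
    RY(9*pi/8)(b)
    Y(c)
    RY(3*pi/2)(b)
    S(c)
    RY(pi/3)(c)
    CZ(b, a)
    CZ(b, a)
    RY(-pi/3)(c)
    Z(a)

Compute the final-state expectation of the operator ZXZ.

The expectation value of ZXZ is -sqrt(sqrt(2) + 2)/2.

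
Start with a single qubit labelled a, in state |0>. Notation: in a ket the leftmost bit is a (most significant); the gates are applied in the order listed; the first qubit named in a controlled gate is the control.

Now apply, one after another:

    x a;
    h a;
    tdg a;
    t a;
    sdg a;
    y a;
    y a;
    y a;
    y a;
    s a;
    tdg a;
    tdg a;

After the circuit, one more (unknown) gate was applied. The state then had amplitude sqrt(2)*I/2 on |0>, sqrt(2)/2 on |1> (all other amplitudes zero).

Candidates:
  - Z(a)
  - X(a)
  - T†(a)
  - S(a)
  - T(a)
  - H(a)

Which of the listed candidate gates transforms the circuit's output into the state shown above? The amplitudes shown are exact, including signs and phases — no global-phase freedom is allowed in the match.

The unique candidate consistent with the amplitudes is X(a). Key observation: the block from step 4 through step 11 cancels to the identity and can be dropped.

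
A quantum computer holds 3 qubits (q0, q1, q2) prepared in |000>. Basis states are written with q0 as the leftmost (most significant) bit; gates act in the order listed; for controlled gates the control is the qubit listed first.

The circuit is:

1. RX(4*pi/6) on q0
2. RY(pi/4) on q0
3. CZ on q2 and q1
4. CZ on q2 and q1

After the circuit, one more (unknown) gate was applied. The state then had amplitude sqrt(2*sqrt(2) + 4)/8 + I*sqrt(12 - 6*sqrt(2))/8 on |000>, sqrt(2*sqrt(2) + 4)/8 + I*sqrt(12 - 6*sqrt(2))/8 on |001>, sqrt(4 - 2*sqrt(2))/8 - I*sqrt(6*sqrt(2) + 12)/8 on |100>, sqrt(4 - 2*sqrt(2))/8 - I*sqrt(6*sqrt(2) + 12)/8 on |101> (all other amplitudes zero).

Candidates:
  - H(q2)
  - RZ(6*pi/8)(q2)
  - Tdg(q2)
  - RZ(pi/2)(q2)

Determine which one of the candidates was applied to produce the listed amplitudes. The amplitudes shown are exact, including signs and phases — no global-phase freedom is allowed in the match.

It was H(q2) that produced the state shown. Key observation: the block from step 3 through step 4 cancels to the identity and can be dropped.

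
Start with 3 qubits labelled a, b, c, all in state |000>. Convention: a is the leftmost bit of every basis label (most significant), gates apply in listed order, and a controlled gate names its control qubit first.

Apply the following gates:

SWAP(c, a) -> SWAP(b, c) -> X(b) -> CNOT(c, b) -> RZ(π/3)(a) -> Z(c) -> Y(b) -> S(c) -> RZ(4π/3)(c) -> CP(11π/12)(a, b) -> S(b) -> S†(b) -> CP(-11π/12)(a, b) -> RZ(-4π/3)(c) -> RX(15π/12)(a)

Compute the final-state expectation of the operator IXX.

The expectation value of IXX is 0.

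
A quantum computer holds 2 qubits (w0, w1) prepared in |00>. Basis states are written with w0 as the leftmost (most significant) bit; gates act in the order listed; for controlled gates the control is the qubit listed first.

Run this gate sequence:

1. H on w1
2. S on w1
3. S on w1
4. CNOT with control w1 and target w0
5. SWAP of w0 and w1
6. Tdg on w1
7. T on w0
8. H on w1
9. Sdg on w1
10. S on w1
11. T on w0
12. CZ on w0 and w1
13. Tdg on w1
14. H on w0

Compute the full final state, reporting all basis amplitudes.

The final amplitudes are sqrt(2)*(1 - exp(I*pi/4))/4 on |00>, sqrt(2)*(-1 - exp(3*I*pi/4))/4 on |01>, sqrt(2)*(1 + exp(I*pi/4))/4 on |10>, sqrt(2)*(1 - exp(3*I*pi/4))/4 on |11>.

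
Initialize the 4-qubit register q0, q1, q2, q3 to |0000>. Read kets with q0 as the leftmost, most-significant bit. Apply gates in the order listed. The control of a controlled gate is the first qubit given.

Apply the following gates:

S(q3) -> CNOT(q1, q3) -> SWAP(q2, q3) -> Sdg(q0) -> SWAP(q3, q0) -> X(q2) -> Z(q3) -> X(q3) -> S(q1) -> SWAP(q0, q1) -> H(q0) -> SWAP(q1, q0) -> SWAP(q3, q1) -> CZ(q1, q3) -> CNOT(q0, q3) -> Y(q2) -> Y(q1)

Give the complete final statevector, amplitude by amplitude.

The resulting statevector has amplitude -sqrt(2)/2 on |0000>, sqrt(2)/2 on |0001>, and 0 on every other basis state.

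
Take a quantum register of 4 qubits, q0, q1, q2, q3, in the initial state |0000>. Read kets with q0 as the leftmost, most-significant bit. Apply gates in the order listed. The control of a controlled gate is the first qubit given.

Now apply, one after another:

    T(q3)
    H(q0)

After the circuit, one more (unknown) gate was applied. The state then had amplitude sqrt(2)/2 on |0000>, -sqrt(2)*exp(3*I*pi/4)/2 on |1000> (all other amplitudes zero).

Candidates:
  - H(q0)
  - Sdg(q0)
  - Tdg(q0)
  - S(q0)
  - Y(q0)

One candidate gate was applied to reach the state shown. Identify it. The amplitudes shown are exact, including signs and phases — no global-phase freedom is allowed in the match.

It was Tdg(q0) that produced the state shown.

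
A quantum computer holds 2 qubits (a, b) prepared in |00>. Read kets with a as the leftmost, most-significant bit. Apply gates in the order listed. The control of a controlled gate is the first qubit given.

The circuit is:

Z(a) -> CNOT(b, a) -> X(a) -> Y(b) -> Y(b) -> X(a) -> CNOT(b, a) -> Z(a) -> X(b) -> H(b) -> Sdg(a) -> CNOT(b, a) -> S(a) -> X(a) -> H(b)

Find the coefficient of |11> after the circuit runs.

The final state's coefficient on |11> equals 1/2. Key observation: gates 1-8 undo each other exactly, leaving only the rest of the circuit to track.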